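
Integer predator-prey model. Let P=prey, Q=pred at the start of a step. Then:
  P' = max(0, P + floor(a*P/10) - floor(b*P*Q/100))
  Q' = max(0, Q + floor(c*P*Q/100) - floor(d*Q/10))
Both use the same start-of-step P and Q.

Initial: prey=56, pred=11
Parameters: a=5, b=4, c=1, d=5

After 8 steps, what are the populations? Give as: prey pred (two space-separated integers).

Step 1: prey: 56+28-24=60; pred: 11+6-5=12
Step 2: prey: 60+30-28=62; pred: 12+7-6=13
Step 3: prey: 62+31-32=61; pred: 13+8-6=15
Step 4: prey: 61+30-36=55; pred: 15+9-7=17
Step 5: prey: 55+27-37=45; pred: 17+9-8=18
Step 6: prey: 45+22-32=35; pred: 18+8-9=17
Step 7: prey: 35+17-23=29; pred: 17+5-8=14
Step 8: prey: 29+14-16=27; pred: 14+4-7=11

Answer: 27 11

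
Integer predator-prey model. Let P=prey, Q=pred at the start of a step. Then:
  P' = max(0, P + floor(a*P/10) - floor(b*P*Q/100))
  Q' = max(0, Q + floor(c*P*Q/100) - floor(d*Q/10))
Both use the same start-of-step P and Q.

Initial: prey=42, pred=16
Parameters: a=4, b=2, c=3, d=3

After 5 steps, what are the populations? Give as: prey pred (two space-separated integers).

Answer: 0 65

Derivation:
Step 1: prey: 42+16-13=45; pred: 16+20-4=32
Step 2: prey: 45+18-28=35; pred: 32+43-9=66
Step 3: prey: 35+14-46=3; pred: 66+69-19=116
Step 4: prey: 3+1-6=0; pred: 116+10-34=92
Step 5: prey: 0+0-0=0; pred: 92+0-27=65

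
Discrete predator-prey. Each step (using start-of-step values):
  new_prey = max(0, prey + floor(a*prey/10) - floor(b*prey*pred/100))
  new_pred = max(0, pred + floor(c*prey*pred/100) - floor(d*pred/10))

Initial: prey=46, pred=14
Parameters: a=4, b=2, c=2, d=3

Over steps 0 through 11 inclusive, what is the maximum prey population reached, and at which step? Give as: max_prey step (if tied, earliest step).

Step 1: prey: 46+18-12=52; pred: 14+12-4=22
Step 2: prey: 52+20-22=50; pred: 22+22-6=38
Step 3: prey: 50+20-38=32; pred: 38+38-11=65
Step 4: prey: 32+12-41=3; pred: 65+41-19=87
Step 5: prey: 3+1-5=0; pred: 87+5-26=66
Step 6: prey: 0+0-0=0; pred: 66+0-19=47
Step 7: prey: 0+0-0=0; pred: 47+0-14=33
Step 8: prey: 0+0-0=0; pred: 33+0-9=24
Step 9: prey: 0+0-0=0; pred: 24+0-7=17
Step 10: prey: 0+0-0=0; pred: 17+0-5=12
Step 11: prey: 0+0-0=0; pred: 12+0-3=9
Max prey = 52 at step 1

Answer: 52 1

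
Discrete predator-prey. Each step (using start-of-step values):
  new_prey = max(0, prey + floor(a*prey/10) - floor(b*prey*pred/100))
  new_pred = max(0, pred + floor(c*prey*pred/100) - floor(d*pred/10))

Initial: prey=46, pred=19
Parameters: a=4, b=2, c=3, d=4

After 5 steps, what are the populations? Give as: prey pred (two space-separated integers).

Answer: 0 42

Derivation:
Step 1: prey: 46+18-17=47; pred: 19+26-7=38
Step 2: prey: 47+18-35=30; pred: 38+53-15=76
Step 3: prey: 30+12-45=0; pred: 76+68-30=114
Step 4: prey: 0+0-0=0; pred: 114+0-45=69
Step 5: prey: 0+0-0=0; pred: 69+0-27=42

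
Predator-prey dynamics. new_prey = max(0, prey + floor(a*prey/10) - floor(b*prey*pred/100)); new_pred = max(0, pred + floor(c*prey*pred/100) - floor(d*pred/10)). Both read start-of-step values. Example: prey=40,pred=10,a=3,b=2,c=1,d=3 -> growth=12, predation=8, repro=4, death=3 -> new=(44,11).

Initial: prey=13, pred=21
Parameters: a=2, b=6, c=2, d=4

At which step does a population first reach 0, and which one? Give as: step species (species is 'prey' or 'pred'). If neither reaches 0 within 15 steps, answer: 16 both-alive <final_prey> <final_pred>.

Step 1: prey: 13+2-16=0; pred: 21+5-8=18
First extinction: prey at step 1

Answer: 1 prey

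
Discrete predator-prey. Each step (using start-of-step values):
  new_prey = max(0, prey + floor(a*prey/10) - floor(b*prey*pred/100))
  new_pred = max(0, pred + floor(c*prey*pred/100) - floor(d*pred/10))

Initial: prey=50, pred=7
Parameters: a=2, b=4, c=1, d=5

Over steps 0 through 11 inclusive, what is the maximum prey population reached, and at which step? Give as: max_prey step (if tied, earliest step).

Step 1: prey: 50+10-14=46; pred: 7+3-3=7
Step 2: prey: 46+9-12=43; pred: 7+3-3=7
Step 3: prey: 43+8-12=39; pred: 7+3-3=7
Step 4: prey: 39+7-10=36; pred: 7+2-3=6
Step 5: prey: 36+7-8=35; pred: 6+2-3=5
Step 6: prey: 35+7-7=35; pred: 5+1-2=4
Step 7: prey: 35+7-5=37; pred: 4+1-2=3
Step 8: prey: 37+7-4=40; pred: 3+1-1=3
Step 9: prey: 40+8-4=44; pred: 3+1-1=3
Step 10: prey: 44+8-5=47; pred: 3+1-1=3
Step 11: prey: 47+9-5=51; pred: 3+1-1=3
Max prey = 51 at step 11

Answer: 51 11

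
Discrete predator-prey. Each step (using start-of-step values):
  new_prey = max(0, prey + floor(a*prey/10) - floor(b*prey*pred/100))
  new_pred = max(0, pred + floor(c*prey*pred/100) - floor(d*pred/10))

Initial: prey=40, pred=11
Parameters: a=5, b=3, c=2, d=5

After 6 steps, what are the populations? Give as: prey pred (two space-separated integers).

Answer: 1 28

Derivation:
Step 1: prey: 40+20-13=47; pred: 11+8-5=14
Step 2: prey: 47+23-19=51; pred: 14+13-7=20
Step 3: prey: 51+25-30=46; pred: 20+20-10=30
Step 4: prey: 46+23-41=28; pred: 30+27-15=42
Step 5: prey: 28+14-35=7; pred: 42+23-21=44
Step 6: prey: 7+3-9=1; pred: 44+6-22=28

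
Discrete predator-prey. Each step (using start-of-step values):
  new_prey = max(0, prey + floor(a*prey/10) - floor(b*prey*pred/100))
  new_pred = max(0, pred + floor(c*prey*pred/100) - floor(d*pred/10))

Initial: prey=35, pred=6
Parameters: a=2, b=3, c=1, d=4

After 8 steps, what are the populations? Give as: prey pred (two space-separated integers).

Step 1: prey: 35+7-6=36; pred: 6+2-2=6
Step 2: prey: 36+7-6=37; pred: 6+2-2=6
Step 3: prey: 37+7-6=38; pred: 6+2-2=6
Step 4: prey: 38+7-6=39; pred: 6+2-2=6
Step 5: prey: 39+7-7=39; pred: 6+2-2=6
Step 6: prey: 39+7-7=39; pred: 6+2-2=6
Step 7: prey: 39+7-7=39; pred: 6+2-2=6
Step 8: prey: 39+7-7=39; pred: 6+2-2=6

Answer: 39 6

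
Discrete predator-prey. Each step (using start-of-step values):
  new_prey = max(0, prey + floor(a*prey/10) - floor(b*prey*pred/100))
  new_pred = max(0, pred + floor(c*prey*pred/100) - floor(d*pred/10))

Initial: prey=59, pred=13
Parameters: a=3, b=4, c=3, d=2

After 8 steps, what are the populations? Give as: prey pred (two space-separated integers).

Answer: 0 21

Derivation:
Step 1: prey: 59+17-30=46; pred: 13+23-2=34
Step 2: prey: 46+13-62=0; pred: 34+46-6=74
Step 3: prey: 0+0-0=0; pred: 74+0-14=60
Step 4: prey: 0+0-0=0; pred: 60+0-12=48
Step 5: prey: 0+0-0=0; pred: 48+0-9=39
Step 6: prey: 0+0-0=0; pred: 39+0-7=32
Step 7: prey: 0+0-0=0; pred: 32+0-6=26
Step 8: prey: 0+0-0=0; pred: 26+0-5=21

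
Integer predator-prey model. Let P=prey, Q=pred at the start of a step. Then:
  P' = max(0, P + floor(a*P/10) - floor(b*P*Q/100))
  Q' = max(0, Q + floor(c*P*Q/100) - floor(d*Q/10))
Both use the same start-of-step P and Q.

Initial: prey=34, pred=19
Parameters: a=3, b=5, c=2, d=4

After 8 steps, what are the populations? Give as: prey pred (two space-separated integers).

Step 1: prey: 34+10-32=12; pred: 19+12-7=24
Step 2: prey: 12+3-14=1; pred: 24+5-9=20
Step 3: prey: 1+0-1=0; pred: 20+0-8=12
Step 4: prey: 0+0-0=0; pred: 12+0-4=8
Step 5: prey: 0+0-0=0; pred: 8+0-3=5
Step 6: prey: 0+0-0=0; pred: 5+0-2=3
Step 7: prey: 0+0-0=0; pred: 3+0-1=2
Step 8: prey: 0+0-0=0; pred: 2+0-0=2

Answer: 0 2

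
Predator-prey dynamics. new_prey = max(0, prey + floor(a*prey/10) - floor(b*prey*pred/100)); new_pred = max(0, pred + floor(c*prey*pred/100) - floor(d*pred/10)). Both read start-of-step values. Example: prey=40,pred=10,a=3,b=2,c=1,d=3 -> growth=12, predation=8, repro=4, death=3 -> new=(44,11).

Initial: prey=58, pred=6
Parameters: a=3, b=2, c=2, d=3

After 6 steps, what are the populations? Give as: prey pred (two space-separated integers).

Answer: 0 73

Derivation:
Step 1: prey: 58+17-6=69; pred: 6+6-1=11
Step 2: prey: 69+20-15=74; pred: 11+15-3=23
Step 3: prey: 74+22-34=62; pred: 23+34-6=51
Step 4: prey: 62+18-63=17; pred: 51+63-15=99
Step 5: prey: 17+5-33=0; pred: 99+33-29=103
Step 6: prey: 0+0-0=0; pred: 103+0-30=73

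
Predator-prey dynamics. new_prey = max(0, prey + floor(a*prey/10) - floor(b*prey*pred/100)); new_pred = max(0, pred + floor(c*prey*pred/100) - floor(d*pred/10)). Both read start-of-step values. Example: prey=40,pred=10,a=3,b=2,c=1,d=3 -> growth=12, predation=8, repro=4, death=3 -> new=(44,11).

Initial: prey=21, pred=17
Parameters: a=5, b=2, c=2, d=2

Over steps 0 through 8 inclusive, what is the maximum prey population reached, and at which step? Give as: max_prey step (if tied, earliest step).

Answer: 26 2

Derivation:
Step 1: prey: 21+10-7=24; pred: 17+7-3=21
Step 2: prey: 24+12-10=26; pred: 21+10-4=27
Step 3: prey: 26+13-14=25; pred: 27+14-5=36
Step 4: prey: 25+12-18=19; pred: 36+18-7=47
Step 5: prey: 19+9-17=11; pred: 47+17-9=55
Step 6: prey: 11+5-12=4; pred: 55+12-11=56
Step 7: prey: 4+2-4=2; pred: 56+4-11=49
Step 8: prey: 2+1-1=2; pred: 49+1-9=41
Max prey = 26 at step 2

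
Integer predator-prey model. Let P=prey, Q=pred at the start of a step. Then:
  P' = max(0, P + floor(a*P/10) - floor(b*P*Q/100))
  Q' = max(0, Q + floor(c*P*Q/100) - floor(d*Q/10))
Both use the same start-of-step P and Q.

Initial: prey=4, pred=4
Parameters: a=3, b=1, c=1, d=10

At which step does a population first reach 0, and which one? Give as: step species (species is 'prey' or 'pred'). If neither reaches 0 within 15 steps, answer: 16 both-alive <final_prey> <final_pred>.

Answer: 1 pred

Derivation:
Step 1: prey: 4+1-0=5; pred: 4+0-4=0
First extinction: pred at step 1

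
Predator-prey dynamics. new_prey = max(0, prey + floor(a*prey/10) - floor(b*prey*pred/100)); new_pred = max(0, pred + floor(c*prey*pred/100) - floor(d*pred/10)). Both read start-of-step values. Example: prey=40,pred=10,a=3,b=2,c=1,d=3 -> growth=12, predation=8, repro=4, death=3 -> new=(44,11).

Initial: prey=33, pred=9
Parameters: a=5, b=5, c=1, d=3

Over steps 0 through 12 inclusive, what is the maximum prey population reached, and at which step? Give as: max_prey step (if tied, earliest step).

Answer: 37 2

Derivation:
Step 1: prey: 33+16-14=35; pred: 9+2-2=9
Step 2: prey: 35+17-15=37; pred: 9+3-2=10
Step 3: prey: 37+18-18=37; pred: 10+3-3=10
Step 4: prey: 37+18-18=37; pred: 10+3-3=10
Step 5: prey: 37+18-18=37; pred: 10+3-3=10
Step 6: prey: 37+18-18=37; pred: 10+3-3=10
Step 7: prey: 37+18-18=37; pred: 10+3-3=10
Step 8: prey: 37+18-18=37; pred: 10+3-3=10
Step 9: prey: 37+18-18=37; pred: 10+3-3=10
Step 10: prey: 37+18-18=37; pred: 10+3-3=10
Step 11: prey: 37+18-18=37; pred: 10+3-3=10
Step 12: prey: 37+18-18=37; pred: 10+3-3=10
Max prey = 37 at step 2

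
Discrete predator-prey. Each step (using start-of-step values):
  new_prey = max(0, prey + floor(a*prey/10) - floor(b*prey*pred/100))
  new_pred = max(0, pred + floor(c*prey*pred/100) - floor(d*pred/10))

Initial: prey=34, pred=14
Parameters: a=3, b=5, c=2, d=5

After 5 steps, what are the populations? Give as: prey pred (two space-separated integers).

Answer: 6 3

Derivation:
Step 1: prey: 34+10-23=21; pred: 14+9-7=16
Step 2: prey: 21+6-16=11; pred: 16+6-8=14
Step 3: prey: 11+3-7=7; pred: 14+3-7=10
Step 4: prey: 7+2-3=6; pred: 10+1-5=6
Step 5: prey: 6+1-1=6; pred: 6+0-3=3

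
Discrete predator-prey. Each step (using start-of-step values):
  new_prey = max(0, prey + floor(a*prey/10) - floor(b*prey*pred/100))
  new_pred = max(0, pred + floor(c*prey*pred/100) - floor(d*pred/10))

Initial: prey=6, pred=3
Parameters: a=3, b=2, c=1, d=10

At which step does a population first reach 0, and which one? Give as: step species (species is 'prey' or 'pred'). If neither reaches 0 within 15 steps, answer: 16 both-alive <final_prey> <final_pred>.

Answer: 1 pred

Derivation:
Step 1: prey: 6+1-0=7; pred: 3+0-3=0
First extinction: pred at step 1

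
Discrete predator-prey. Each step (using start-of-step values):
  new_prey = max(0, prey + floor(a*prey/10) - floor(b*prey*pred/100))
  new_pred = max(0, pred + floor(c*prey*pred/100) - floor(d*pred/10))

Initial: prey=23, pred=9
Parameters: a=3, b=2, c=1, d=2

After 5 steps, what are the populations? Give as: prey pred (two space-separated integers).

Step 1: prey: 23+6-4=25; pred: 9+2-1=10
Step 2: prey: 25+7-5=27; pred: 10+2-2=10
Step 3: prey: 27+8-5=30; pred: 10+2-2=10
Step 4: prey: 30+9-6=33; pred: 10+3-2=11
Step 5: prey: 33+9-7=35; pred: 11+3-2=12

Answer: 35 12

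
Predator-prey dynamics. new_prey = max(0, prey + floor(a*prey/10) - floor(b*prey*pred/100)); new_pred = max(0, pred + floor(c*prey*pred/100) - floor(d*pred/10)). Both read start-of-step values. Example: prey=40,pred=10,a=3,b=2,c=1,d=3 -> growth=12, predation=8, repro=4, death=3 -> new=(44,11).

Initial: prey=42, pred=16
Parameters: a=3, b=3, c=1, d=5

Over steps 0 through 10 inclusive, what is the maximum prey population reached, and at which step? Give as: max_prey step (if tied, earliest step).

Answer: 76 10

Derivation:
Step 1: prey: 42+12-20=34; pred: 16+6-8=14
Step 2: prey: 34+10-14=30; pred: 14+4-7=11
Step 3: prey: 30+9-9=30; pred: 11+3-5=9
Step 4: prey: 30+9-8=31; pred: 9+2-4=7
Step 5: prey: 31+9-6=34; pred: 7+2-3=6
Step 6: prey: 34+10-6=38; pred: 6+2-3=5
Step 7: prey: 38+11-5=44; pred: 5+1-2=4
Step 8: prey: 44+13-5=52; pred: 4+1-2=3
Step 9: prey: 52+15-4=63; pred: 3+1-1=3
Step 10: prey: 63+18-5=76; pred: 3+1-1=3
Max prey = 76 at step 10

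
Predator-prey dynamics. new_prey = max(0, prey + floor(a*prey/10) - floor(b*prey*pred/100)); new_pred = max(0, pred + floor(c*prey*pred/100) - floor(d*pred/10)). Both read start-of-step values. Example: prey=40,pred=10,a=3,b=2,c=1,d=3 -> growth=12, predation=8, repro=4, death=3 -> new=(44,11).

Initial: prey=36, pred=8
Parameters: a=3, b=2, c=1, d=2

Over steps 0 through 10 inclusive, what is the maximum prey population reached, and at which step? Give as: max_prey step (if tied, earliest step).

Step 1: prey: 36+10-5=41; pred: 8+2-1=9
Step 2: prey: 41+12-7=46; pred: 9+3-1=11
Step 3: prey: 46+13-10=49; pred: 11+5-2=14
Step 4: prey: 49+14-13=50; pred: 14+6-2=18
Step 5: prey: 50+15-18=47; pred: 18+9-3=24
Step 6: prey: 47+14-22=39; pred: 24+11-4=31
Step 7: prey: 39+11-24=26; pred: 31+12-6=37
Step 8: prey: 26+7-19=14; pred: 37+9-7=39
Step 9: prey: 14+4-10=8; pred: 39+5-7=37
Step 10: prey: 8+2-5=5; pred: 37+2-7=32
Max prey = 50 at step 4

Answer: 50 4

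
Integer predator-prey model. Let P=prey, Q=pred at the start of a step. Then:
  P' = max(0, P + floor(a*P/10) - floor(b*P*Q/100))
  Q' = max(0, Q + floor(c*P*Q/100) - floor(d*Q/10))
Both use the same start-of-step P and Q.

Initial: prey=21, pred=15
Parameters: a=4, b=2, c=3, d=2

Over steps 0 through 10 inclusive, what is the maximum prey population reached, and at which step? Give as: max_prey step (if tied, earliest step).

Step 1: prey: 21+8-6=23; pred: 15+9-3=21
Step 2: prey: 23+9-9=23; pred: 21+14-4=31
Step 3: prey: 23+9-14=18; pred: 31+21-6=46
Step 4: prey: 18+7-16=9; pred: 46+24-9=61
Step 5: prey: 9+3-10=2; pred: 61+16-12=65
Step 6: prey: 2+0-2=0; pred: 65+3-13=55
Step 7: prey: 0+0-0=0; pred: 55+0-11=44
Step 8: prey: 0+0-0=0; pred: 44+0-8=36
Step 9: prey: 0+0-0=0; pred: 36+0-7=29
Step 10: prey: 0+0-0=0; pred: 29+0-5=24
Max prey = 23 at step 1

Answer: 23 1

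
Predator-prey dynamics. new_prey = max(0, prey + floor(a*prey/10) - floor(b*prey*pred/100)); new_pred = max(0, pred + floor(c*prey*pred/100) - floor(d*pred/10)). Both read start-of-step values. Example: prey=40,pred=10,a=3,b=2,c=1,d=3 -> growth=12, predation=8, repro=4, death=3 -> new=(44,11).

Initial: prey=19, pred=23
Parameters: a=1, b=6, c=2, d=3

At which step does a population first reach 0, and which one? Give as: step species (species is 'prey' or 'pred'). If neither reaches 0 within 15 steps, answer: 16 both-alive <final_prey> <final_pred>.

Answer: 1 prey

Derivation:
Step 1: prey: 19+1-26=0; pred: 23+8-6=25
First extinction: prey at step 1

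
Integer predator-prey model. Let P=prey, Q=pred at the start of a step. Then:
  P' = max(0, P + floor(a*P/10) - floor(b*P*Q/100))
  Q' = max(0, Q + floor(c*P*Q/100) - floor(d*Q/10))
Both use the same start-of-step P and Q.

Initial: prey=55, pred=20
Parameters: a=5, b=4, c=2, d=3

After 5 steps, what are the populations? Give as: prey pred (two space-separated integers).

Step 1: prey: 55+27-44=38; pred: 20+22-6=36
Step 2: prey: 38+19-54=3; pred: 36+27-10=53
Step 3: prey: 3+1-6=0; pred: 53+3-15=41
Step 4: prey: 0+0-0=0; pred: 41+0-12=29
Step 5: prey: 0+0-0=0; pred: 29+0-8=21

Answer: 0 21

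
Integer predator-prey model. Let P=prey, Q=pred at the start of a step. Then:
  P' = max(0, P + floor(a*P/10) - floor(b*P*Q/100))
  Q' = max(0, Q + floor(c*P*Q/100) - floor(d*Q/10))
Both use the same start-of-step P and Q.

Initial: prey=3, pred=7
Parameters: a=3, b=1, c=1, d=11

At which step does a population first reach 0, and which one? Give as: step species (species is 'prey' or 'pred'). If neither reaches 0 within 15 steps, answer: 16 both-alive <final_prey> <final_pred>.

Step 1: prey: 3+0-0=3; pred: 7+0-7=0
First extinction: pred at step 1

Answer: 1 pred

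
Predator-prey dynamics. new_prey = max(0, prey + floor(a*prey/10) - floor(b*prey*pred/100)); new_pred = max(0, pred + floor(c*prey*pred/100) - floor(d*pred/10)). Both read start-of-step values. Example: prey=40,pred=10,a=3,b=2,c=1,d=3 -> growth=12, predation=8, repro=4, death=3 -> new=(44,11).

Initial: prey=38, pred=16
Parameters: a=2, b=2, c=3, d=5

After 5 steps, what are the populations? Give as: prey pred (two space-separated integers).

Step 1: prey: 38+7-12=33; pred: 16+18-8=26
Step 2: prey: 33+6-17=22; pred: 26+25-13=38
Step 3: prey: 22+4-16=10; pred: 38+25-19=44
Step 4: prey: 10+2-8=4; pred: 44+13-22=35
Step 5: prey: 4+0-2=2; pred: 35+4-17=22

Answer: 2 22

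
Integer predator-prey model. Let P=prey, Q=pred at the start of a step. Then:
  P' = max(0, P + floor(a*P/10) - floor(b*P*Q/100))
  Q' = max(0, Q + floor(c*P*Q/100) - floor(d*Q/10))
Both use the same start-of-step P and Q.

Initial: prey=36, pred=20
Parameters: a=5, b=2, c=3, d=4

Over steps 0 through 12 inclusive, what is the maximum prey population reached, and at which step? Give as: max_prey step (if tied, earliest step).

Step 1: prey: 36+18-14=40; pred: 20+21-8=33
Step 2: prey: 40+20-26=34; pred: 33+39-13=59
Step 3: prey: 34+17-40=11; pred: 59+60-23=96
Step 4: prey: 11+5-21=0; pred: 96+31-38=89
Step 5: prey: 0+0-0=0; pred: 89+0-35=54
Step 6: prey: 0+0-0=0; pred: 54+0-21=33
Step 7: prey: 0+0-0=0; pred: 33+0-13=20
Step 8: prey: 0+0-0=0; pred: 20+0-8=12
Step 9: prey: 0+0-0=0; pred: 12+0-4=8
Step 10: prey: 0+0-0=0; pred: 8+0-3=5
Step 11: prey: 0+0-0=0; pred: 5+0-2=3
Step 12: prey: 0+0-0=0; pred: 3+0-1=2
Max prey = 40 at step 1

Answer: 40 1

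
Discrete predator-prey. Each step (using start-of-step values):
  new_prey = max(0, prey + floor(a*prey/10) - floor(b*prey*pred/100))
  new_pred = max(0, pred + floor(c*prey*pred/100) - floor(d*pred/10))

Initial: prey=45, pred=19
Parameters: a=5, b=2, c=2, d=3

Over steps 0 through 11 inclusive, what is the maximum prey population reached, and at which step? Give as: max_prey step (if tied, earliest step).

Answer: 50 1

Derivation:
Step 1: prey: 45+22-17=50; pred: 19+17-5=31
Step 2: prey: 50+25-31=44; pred: 31+31-9=53
Step 3: prey: 44+22-46=20; pred: 53+46-15=84
Step 4: prey: 20+10-33=0; pred: 84+33-25=92
Step 5: prey: 0+0-0=0; pred: 92+0-27=65
Step 6: prey: 0+0-0=0; pred: 65+0-19=46
Step 7: prey: 0+0-0=0; pred: 46+0-13=33
Step 8: prey: 0+0-0=0; pred: 33+0-9=24
Step 9: prey: 0+0-0=0; pred: 24+0-7=17
Step 10: prey: 0+0-0=0; pred: 17+0-5=12
Step 11: prey: 0+0-0=0; pred: 12+0-3=9
Max prey = 50 at step 1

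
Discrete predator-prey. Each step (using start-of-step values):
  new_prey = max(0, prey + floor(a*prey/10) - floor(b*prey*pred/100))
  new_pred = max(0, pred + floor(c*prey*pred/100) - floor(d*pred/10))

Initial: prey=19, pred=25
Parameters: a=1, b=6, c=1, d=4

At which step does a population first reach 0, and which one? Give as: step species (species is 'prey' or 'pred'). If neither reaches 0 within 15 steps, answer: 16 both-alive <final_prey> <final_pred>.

Answer: 1 prey

Derivation:
Step 1: prey: 19+1-28=0; pred: 25+4-10=19
First extinction: prey at step 1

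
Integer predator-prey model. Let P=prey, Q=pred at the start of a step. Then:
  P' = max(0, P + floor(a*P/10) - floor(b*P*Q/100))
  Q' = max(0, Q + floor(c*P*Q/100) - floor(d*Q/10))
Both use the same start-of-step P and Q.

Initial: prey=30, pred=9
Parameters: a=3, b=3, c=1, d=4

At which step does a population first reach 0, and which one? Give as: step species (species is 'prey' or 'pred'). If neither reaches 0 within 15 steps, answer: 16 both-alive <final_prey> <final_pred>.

Step 1: prey: 30+9-8=31; pred: 9+2-3=8
Step 2: prey: 31+9-7=33; pred: 8+2-3=7
Step 3: prey: 33+9-6=36; pred: 7+2-2=7
Step 4: prey: 36+10-7=39; pred: 7+2-2=7
Step 5: prey: 39+11-8=42; pred: 7+2-2=7
Step 6: prey: 42+12-8=46; pred: 7+2-2=7
Step 7: prey: 46+13-9=50; pred: 7+3-2=8
Step 8: prey: 50+15-12=53; pred: 8+4-3=9
Step 9: prey: 53+15-14=54; pred: 9+4-3=10
Step 10: prey: 54+16-16=54; pred: 10+5-4=11
Step 11: prey: 54+16-17=53; pred: 11+5-4=12
Step 12: prey: 53+15-19=49; pred: 12+6-4=14
Step 13: prey: 49+14-20=43; pred: 14+6-5=15
Step 14: prey: 43+12-19=36; pred: 15+6-6=15
Step 15: prey: 36+10-16=30; pred: 15+5-6=14
No extinction within 15 steps

Answer: 16 both-alive 30 14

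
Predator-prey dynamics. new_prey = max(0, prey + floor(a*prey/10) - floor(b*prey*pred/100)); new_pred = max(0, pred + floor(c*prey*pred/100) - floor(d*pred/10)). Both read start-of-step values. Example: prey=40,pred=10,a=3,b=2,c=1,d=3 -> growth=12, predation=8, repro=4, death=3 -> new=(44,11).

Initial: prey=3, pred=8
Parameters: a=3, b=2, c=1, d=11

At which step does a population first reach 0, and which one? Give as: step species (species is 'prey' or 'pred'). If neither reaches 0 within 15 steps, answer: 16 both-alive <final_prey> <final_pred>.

Answer: 1 pred

Derivation:
Step 1: prey: 3+0-0=3; pred: 8+0-8=0
First extinction: pred at step 1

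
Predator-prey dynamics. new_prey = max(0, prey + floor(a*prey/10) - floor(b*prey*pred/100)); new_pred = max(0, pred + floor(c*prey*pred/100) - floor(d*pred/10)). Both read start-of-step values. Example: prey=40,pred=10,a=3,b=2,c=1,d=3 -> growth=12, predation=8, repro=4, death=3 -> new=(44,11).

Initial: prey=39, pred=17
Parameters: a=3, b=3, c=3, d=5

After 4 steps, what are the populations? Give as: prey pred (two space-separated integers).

Step 1: prey: 39+11-19=31; pred: 17+19-8=28
Step 2: prey: 31+9-26=14; pred: 28+26-14=40
Step 3: prey: 14+4-16=2; pred: 40+16-20=36
Step 4: prey: 2+0-2=0; pred: 36+2-18=20

Answer: 0 20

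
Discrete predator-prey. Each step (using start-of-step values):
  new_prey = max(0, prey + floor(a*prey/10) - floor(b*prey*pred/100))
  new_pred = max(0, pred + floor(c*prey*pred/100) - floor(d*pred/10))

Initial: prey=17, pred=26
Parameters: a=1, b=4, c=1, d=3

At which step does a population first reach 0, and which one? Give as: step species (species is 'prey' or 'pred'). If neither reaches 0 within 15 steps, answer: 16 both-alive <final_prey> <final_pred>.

Answer: 16 both-alive 1 3

Derivation:
Step 1: prey: 17+1-17=1; pred: 26+4-7=23
Step 2: prey: 1+0-0=1; pred: 23+0-6=17
Step 3: prey: 1+0-0=1; pred: 17+0-5=12
Step 4: prey: 1+0-0=1; pred: 12+0-3=9
Step 5: prey: 1+0-0=1; pred: 9+0-2=7
Step 6: prey: 1+0-0=1; pred: 7+0-2=5
Step 7: prey: 1+0-0=1; pred: 5+0-1=4
Step 8: prey: 1+0-0=1; pred: 4+0-1=3
Step 9: prey: 1+0-0=1; pred: 3+0-0=3
Steps 10-15: state stable at prey=1, pred=3 (no change)
No extinction within 15 steps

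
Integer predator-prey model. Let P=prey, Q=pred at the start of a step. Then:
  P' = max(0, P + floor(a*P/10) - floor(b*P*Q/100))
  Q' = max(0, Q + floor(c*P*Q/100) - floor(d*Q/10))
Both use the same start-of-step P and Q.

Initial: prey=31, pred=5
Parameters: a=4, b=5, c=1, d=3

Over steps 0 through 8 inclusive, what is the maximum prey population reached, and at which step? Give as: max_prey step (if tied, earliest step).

Step 1: prey: 31+12-7=36; pred: 5+1-1=5
Step 2: prey: 36+14-9=41; pred: 5+1-1=5
Step 3: prey: 41+16-10=47; pred: 5+2-1=6
Step 4: prey: 47+18-14=51; pred: 6+2-1=7
Step 5: prey: 51+20-17=54; pred: 7+3-2=8
Step 6: prey: 54+21-21=54; pred: 8+4-2=10
Step 7: prey: 54+21-27=48; pred: 10+5-3=12
Step 8: prey: 48+19-28=39; pred: 12+5-3=14
Max prey = 54 at step 5

Answer: 54 5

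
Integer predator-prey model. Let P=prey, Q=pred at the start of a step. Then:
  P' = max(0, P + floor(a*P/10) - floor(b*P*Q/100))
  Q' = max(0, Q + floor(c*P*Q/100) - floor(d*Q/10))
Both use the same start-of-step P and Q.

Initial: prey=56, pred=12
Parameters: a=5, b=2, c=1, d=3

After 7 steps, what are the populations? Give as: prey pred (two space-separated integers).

Answer: 0 59

Derivation:
Step 1: prey: 56+28-13=71; pred: 12+6-3=15
Step 2: prey: 71+35-21=85; pred: 15+10-4=21
Step 3: prey: 85+42-35=92; pred: 21+17-6=32
Step 4: prey: 92+46-58=80; pred: 32+29-9=52
Step 5: prey: 80+40-83=37; pred: 52+41-15=78
Step 6: prey: 37+18-57=0; pred: 78+28-23=83
Step 7: prey: 0+0-0=0; pred: 83+0-24=59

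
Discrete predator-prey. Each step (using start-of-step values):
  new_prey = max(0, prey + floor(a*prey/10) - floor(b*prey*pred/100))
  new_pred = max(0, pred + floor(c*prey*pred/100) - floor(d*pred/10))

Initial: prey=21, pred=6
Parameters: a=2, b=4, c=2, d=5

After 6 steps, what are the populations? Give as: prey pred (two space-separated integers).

Answer: 20 5

Derivation:
Step 1: prey: 21+4-5=20; pred: 6+2-3=5
Step 2: prey: 20+4-4=20; pred: 5+2-2=5
Step 3: prey: 20+4-4=20; pred: 5+2-2=5
Step 4: prey: 20+4-4=20; pred: 5+2-2=5
Step 5: prey: 20+4-4=20; pred: 5+2-2=5
Step 6: prey: 20+4-4=20; pred: 5+2-2=5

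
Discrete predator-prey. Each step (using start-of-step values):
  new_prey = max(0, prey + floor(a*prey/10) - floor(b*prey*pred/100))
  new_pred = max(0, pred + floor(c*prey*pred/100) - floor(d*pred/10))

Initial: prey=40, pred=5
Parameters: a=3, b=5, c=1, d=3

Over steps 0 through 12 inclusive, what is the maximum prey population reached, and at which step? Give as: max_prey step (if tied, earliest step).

Step 1: prey: 40+12-10=42; pred: 5+2-1=6
Step 2: prey: 42+12-12=42; pred: 6+2-1=7
Step 3: prey: 42+12-14=40; pred: 7+2-2=7
Step 4: prey: 40+12-14=38; pred: 7+2-2=7
Step 5: prey: 38+11-13=36; pred: 7+2-2=7
Step 6: prey: 36+10-12=34; pred: 7+2-2=7
Step 7: prey: 34+10-11=33; pred: 7+2-2=7
Step 8: prey: 33+9-11=31; pred: 7+2-2=7
Step 9: prey: 31+9-10=30; pred: 7+2-2=7
Step 10: prey: 30+9-10=29; pred: 7+2-2=7
Step 11: prey: 29+8-10=27; pred: 7+2-2=7
Step 12: prey: 27+8-9=26; pred: 7+1-2=6
Max prey = 42 at step 1

Answer: 42 1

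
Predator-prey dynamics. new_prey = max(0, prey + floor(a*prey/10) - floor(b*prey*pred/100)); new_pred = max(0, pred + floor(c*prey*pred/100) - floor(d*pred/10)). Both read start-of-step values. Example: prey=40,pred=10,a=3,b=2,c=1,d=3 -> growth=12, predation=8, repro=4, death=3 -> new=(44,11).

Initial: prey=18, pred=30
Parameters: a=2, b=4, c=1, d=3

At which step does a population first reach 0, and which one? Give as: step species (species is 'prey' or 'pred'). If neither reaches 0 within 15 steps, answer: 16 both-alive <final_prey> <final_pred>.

Step 1: prey: 18+3-21=0; pred: 30+5-9=26
First extinction: prey at step 1

Answer: 1 prey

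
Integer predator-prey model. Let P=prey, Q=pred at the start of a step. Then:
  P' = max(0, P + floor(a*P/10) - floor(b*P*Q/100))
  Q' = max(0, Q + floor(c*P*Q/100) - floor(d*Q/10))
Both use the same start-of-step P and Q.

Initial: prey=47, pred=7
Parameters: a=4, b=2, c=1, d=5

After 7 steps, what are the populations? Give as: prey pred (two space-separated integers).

Answer: 82 64

Derivation:
Step 1: prey: 47+18-6=59; pred: 7+3-3=7
Step 2: prey: 59+23-8=74; pred: 7+4-3=8
Step 3: prey: 74+29-11=92; pred: 8+5-4=9
Step 4: prey: 92+36-16=112; pred: 9+8-4=13
Step 5: prey: 112+44-29=127; pred: 13+14-6=21
Step 6: prey: 127+50-53=124; pred: 21+26-10=37
Step 7: prey: 124+49-91=82; pred: 37+45-18=64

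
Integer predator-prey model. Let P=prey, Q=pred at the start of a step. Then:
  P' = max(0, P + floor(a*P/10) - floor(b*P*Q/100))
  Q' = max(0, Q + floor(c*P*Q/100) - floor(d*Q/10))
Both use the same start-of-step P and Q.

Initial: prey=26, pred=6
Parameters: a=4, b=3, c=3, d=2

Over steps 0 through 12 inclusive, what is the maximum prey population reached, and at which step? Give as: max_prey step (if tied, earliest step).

Step 1: prey: 26+10-4=32; pred: 6+4-1=9
Step 2: prey: 32+12-8=36; pred: 9+8-1=16
Step 3: prey: 36+14-17=33; pred: 16+17-3=30
Step 4: prey: 33+13-29=17; pred: 30+29-6=53
Step 5: prey: 17+6-27=0; pred: 53+27-10=70
Step 6: prey: 0+0-0=0; pred: 70+0-14=56
Step 7: prey: 0+0-0=0; pred: 56+0-11=45
Step 8: prey: 0+0-0=0; pred: 45+0-9=36
Step 9: prey: 0+0-0=0; pred: 36+0-7=29
Step 10: prey: 0+0-0=0; pred: 29+0-5=24
Step 11: prey: 0+0-0=0; pred: 24+0-4=20
Step 12: prey: 0+0-0=0; pred: 20+0-4=16
Max prey = 36 at step 2

Answer: 36 2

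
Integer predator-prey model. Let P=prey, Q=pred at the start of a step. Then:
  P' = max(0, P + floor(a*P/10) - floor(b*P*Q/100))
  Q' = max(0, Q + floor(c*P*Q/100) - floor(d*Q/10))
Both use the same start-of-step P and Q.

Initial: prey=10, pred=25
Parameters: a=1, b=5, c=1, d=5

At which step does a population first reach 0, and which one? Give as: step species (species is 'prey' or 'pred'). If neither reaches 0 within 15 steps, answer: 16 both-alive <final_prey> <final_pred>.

Step 1: prey: 10+1-12=0; pred: 25+2-12=15
First extinction: prey at step 1

Answer: 1 prey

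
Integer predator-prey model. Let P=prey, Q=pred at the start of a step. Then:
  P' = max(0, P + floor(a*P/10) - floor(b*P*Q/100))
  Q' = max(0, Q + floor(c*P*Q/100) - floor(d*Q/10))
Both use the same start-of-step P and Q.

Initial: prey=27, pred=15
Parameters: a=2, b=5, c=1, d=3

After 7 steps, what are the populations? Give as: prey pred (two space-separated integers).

Answer: 2 3

Derivation:
Step 1: prey: 27+5-20=12; pred: 15+4-4=15
Step 2: prey: 12+2-9=5; pred: 15+1-4=12
Step 3: prey: 5+1-3=3; pred: 12+0-3=9
Step 4: prey: 3+0-1=2; pred: 9+0-2=7
Step 5: prey: 2+0-0=2; pred: 7+0-2=5
Step 6: prey: 2+0-0=2; pred: 5+0-1=4
Step 7: prey: 2+0-0=2; pred: 4+0-1=3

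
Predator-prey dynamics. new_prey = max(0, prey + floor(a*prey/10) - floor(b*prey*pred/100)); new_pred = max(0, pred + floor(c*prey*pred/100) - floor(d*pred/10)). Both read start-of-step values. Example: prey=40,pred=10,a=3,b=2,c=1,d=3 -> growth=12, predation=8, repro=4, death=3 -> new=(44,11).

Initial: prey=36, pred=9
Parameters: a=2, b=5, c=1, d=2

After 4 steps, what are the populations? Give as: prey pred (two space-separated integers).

Step 1: prey: 36+7-16=27; pred: 9+3-1=11
Step 2: prey: 27+5-14=18; pred: 11+2-2=11
Step 3: prey: 18+3-9=12; pred: 11+1-2=10
Step 4: prey: 12+2-6=8; pred: 10+1-2=9

Answer: 8 9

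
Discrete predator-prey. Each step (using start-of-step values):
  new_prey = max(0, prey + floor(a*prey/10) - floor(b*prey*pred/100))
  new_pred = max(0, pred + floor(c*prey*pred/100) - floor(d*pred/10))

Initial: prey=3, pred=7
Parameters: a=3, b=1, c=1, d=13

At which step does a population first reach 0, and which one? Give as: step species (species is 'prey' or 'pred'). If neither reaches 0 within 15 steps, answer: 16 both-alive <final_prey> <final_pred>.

Answer: 1 pred

Derivation:
Step 1: prey: 3+0-0=3; pred: 7+0-9=0
First extinction: pred at step 1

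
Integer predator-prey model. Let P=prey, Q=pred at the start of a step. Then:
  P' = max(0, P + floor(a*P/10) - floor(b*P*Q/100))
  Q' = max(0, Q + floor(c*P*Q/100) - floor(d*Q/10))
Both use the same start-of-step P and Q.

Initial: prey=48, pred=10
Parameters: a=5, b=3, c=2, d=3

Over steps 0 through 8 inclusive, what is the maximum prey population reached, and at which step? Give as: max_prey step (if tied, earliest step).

Step 1: prey: 48+24-14=58; pred: 10+9-3=16
Step 2: prey: 58+29-27=60; pred: 16+18-4=30
Step 3: prey: 60+30-54=36; pred: 30+36-9=57
Step 4: prey: 36+18-61=0; pred: 57+41-17=81
Step 5: prey: 0+0-0=0; pred: 81+0-24=57
Step 6: prey: 0+0-0=0; pred: 57+0-17=40
Step 7: prey: 0+0-0=0; pred: 40+0-12=28
Step 8: prey: 0+0-0=0; pred: 28+0-8=20
Max prey = 60 at step 2

Answer: 60 2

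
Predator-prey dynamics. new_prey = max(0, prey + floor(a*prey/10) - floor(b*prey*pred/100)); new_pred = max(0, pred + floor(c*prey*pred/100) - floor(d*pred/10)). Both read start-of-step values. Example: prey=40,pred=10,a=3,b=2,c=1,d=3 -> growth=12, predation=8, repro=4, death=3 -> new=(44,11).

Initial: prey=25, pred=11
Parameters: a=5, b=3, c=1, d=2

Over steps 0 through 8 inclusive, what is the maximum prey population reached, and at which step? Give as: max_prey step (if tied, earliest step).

Answer: 42 4

Derivation:
Step 1: prey: 25+12-8=29; pred: 11+2-2=11
Step 2: prey: 29+14-9=34; pred: 11+3-2=12
Step 3: prey: 34+17-12=39; pred: 12+4-2=14
Step 4: prey: 39+19-16=42; pred: 14+5-2=17
Step 5: prey: 42+21-21=42; pred: 17+7-3=21
Step 6: prey: 42+21-26=37; pred: 21+8-4=25
Step 7: prey: 37+18-27=28; pred: 25+9-5=29
Step 8: prey: 28+14-24=18; pred: 29+8-5=32
Max prey = 42 at step 4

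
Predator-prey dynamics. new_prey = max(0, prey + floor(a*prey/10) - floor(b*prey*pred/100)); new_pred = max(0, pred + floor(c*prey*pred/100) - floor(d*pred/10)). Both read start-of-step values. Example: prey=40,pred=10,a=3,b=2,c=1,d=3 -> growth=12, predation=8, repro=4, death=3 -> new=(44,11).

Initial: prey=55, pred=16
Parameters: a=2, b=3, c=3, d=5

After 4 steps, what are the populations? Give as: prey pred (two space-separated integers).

Step 1: prey: 55+11-26=40; pred: 16+26-8=34
Step 2: prey: 40+8-40=8; pred: 34+40-17=57
Step 3: prey: 8+1-13=0; pred: 57+13-28=42
Step 4: prey: 0+0-0=0; pred: 42+0-21=21

Answer: 0 21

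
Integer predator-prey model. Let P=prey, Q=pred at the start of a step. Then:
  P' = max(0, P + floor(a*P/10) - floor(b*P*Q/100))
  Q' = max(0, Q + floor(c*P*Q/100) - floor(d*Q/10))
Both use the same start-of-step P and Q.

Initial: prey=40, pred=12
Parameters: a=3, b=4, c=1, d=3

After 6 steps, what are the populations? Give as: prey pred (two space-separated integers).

Step 1: prey: 40+12-19=33; pred: 12+4-3=13
Step 2: prey: 33+9-17=25; pred: 13+4-3=14
Step 3: prey: 25+7-14=18; pred: 14+3-4=13
Step 4: prey: 18+5-9=14; pred: 13+2-3=12
Step 5: prey: 14+4-6=12; pred: 12+1-3=10
Step 6: prey: 12+3-4=11; pred: 10+1-3=8

Answer: 11 8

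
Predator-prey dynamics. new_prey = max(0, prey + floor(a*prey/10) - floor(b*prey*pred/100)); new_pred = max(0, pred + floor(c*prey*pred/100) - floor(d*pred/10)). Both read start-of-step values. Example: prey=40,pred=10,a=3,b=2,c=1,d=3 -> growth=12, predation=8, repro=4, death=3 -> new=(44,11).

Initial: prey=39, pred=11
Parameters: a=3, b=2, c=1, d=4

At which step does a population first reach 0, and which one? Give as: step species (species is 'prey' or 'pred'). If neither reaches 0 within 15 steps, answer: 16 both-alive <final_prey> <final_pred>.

Answer: 16 both-alive 18 11

Derivation:
Step 1: prey: 39+11-8=42; pred: 11+4-4=11
Step 2: prey: 42+12-9=45; pred: 11+4-4=11
Step 3: prey: 45+13-9=49; pred: 11+4-4=11
Step 4: prey: 49+14-10=53; pred: 11+5-4=12
Step 5: prey: 53+15-12=56; pred: 12+6-4=14
Step 6: prey: 56+16-15=57; pred: 14+7-5=16
Step 7: prey: 57+17-18=56; pred: 16+9-6=19
Step 8: prey: 56+16-21=51; pred: 19+10-7=22
Step 9: prey: 51+15-22=44; pred: 22+11-8=25
Step 10: prey: 44+13-22=35; pred: 25+11-10=26
Step 11: prey: 35+10-18=27; pred: 26+9-10=25
Step 12: prey: 27+8-13=22; pred: 25+6-10=21
Step 13: prey: 22+6-9=19; pred: 21+4-8=17
Step 14: prey: 19+5-6=18; pred: 17+3-6=14
Step 15: prey: 18+5-5=18; pred: 14+2-5=11
No extinction within 15 steps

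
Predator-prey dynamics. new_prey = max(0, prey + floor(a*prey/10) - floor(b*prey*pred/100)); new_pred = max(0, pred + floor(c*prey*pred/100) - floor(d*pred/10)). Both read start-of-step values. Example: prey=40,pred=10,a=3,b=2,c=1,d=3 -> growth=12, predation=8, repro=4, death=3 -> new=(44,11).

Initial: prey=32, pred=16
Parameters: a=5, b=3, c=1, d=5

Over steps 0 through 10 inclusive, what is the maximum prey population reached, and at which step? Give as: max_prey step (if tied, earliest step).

Answer: 108 8

Derivation:
Step 1: prey: 32+16-15=33; pred: 16+5-8=13
Step 2: prey: 33+16-12=37; pred: 13+4-6=11
Step 3: prey: 37+18-12=43; pred: 11+4-5=10
Step 4: prey: 43+21-12=52; pred: 10+4-5=9
Step 5: prey: 52+26-14=64; pred: 9+4-4=9
Step 6: prey: 64+32-17=79; pred: 9+5-4=10
Step 7: prey: 79+39-23=95; pred: 10+7-5=12
Step 8: prey: 95+47-34=108; pred: 12+11-6=17
Step 9: prey: 108+54-55=107; pred: 17+18-8=27
Step 10: prey: 107+53-86=74; pred: 27+28-13=42
Max prey = 108 at step 8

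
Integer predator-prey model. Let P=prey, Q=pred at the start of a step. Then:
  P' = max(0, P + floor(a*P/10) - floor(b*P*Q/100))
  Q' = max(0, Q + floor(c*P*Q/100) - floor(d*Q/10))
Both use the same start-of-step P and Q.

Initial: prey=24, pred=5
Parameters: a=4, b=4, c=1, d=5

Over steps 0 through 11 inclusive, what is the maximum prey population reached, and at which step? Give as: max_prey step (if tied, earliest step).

Answer: 155 9

Derivation:
Step 1: prey: 24+9-4=29; pred: 5+1-2=4
Step 2: prey: 29+11-4=36; pred: 4+1-2=3
Step 3: prey: 36+14-4=46; pred: 3+1-1=3
Step 4: prey: 46+18-5=59; pred: 3+1-1=3
Step 5: prey: 59+23-7=75; pred: 3+1-1=3
Step 6: prey: 75+30-9=96; pred: 3+2-1=4
Step 7: prey: 96+38-15=119; pred: 4+3-2=5
Step 8: prey: 119+47-23=143; pred: 5+5-2=8
Step 9: prey: 143+57-45=155; pred: 8+11-4=15
Step 10: prey: 155+62-93=124; pred: 15+23-7=31
Step 11: prey: 124+49-153=20; pred: 31+38-15=54
Max prey = 155 at step 9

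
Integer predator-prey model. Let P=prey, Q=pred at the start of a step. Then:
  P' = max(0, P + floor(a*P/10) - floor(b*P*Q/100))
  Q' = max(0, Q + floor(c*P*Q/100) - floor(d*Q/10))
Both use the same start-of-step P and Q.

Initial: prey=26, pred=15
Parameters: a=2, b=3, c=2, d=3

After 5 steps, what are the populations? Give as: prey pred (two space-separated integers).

Step 1: prey: 26+5-11=20; pred: 15+7-4=18
Step 2: prey: 20+4-10=14; pred: 18+7-5=20
Step 3: prey: 14+2-8=8; pred: 20+5-6=19
Step 4: prey: 8+1-4=5; pred: 19+3-5=17
Step 5: prey: 5+1-2=4; pred: 17+1-5=13

Answer: 4 13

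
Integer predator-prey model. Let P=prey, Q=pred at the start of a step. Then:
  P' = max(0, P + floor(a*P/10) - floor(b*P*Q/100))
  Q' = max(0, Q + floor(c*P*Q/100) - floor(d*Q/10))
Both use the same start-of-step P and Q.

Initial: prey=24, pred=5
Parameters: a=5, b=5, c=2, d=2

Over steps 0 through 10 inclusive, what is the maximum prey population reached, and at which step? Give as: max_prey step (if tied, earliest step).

Answer: 40 3

Derivation:
Step 1: prey: 24+12-6=30; pred: 5+2-1=6
Step 2: prey: 30+15-9=36; pred: 6+3-1=8
Step 3: prey: 36+18-14=40; pred: 8+5-1=12
Step 4: prey: 40+20-24=36; pred: 12+9-2=19
Step 5: prey: 36+18-34=20; pred: 19+13-3=29
Step 6: prey: 20+10-29=1; pred: 29+11-5=35
Step 7: prey: 1+0-1=0; pred: 35+0-7=28
Step 8: prey: 0+0-0=0; pred: 28+0-5=23
Step 9: prey: 0+0-0=0; pred: 23+0-4=19
Step 10: prey: 0+0-0=0; pred: 19+0-3=16
Max prey = 40 at step 3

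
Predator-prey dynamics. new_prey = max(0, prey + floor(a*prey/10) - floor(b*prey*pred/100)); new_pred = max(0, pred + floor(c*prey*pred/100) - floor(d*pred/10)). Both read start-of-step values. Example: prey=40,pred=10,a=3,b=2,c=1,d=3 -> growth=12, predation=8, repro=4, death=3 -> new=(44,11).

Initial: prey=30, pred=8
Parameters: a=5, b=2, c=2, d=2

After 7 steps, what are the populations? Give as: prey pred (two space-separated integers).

Answer: 0 94

Derivation:
Step 1: prey: 30+15-4=41; pred: 8+4-1=11
Step 2: prey: 41+20-9=52; pred: 11+9-2=18
Step 3: prey: 52+26-18=60; pred: 18+18-3=33
Step 4: prey: 60+30-39=51; pred: 33+39-6=66
Step 5: prey: 51+25-67=9; pred: 66+67-13=120
Step 6: prey: 9+4-21=0; pred: 120+21-24=117
Step 7: prey: 0+0-0=0; pred: 117+0-23=94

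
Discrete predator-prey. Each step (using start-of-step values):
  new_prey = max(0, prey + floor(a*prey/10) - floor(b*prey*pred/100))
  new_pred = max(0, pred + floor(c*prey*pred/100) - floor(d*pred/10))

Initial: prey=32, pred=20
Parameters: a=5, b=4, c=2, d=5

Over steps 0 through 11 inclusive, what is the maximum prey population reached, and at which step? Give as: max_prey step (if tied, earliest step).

Answer: 62 11

Derivation:
Step 1: prey: 32+16-25=23; pred: 20+12-10=22
Step 2: prey: 23+11-20=14; pred: 22+10-11=21
Step 3: prey: 14+7-11=10; pred: 21+5-10=16
Step 4: prey: 10+5-6=9; pred: 16+3-8=11
Step 5: prey: 9+4-3=10; pred: 11+1-5=7
Step 6: prey: 10+5-2=13; pred: 7+1-3=5
Step 7: prey: 13+6-2=17; pred: 5+1-2=4
Step 8: prey: 17+8-2=23; pred: 4+1-2=3
Step 9: prey: 23+11-2=32; pred: 3+1-1=3
Step 10: prey: 32+16-3=45; pred: 3+1-1=3
Step 11: prey: 45+22-5=62; pred: 3+2-1=4
Max prey = 62 at step 11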